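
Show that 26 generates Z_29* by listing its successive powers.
26^1, 26^2, ..., 26^{28} mod 29: [26, 9, 2, 23, 18, 4, 17, 7, 8, 5, 14, 16, 10, 28, 3, 20, 27, 6, 11, 25, 12, 22, 21, 24, 15, 13, 19, 1]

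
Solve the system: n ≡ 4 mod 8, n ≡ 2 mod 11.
M = 8 × 11 = 88. M₁ = 11, y₁ ≡ 3 mod 8. M₂ = 8, y₂ ≡ 7 mod 11. n = 4×11×3 + 2×8×7 ≡ 68 mod 88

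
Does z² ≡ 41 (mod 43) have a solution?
By Euler's criterion: 41^{21} ≡ 1 (mod 43). Since this equals 1, 41 is a QR.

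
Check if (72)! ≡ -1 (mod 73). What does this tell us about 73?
(72)! mod 73 = 72. Since this equals -1 (mod 73), Wilson confirms 73 is prime.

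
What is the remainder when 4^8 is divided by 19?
By repeated squaring mod 19: 4^{1}≡4, 4^{2}≡16, 4^{4}≡9, 4^{8}≡5. So 4^{8} ≡ 5 mod 19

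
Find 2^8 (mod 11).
By repeated squaring (mod 11): 2^{1}≡2, 2^{2}≡4, 2^{4}≡5, 2^{8}≡3. So 2^{8} ≡ 3 (mod 11)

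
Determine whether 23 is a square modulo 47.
By Euler's criterion: 23^{23} ≡ 46 (mod 47). Since this equals -1 (≡ 46), 23 is not a QR.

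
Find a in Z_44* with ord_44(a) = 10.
35 has order 10 mod 44 since 35^{10} ≡ 1 (mod 44) and no smaller power works.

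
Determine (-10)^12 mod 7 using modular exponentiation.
Using Fermat: (-10)^{6} ≡ 1 mod 7. 12 ≡ 0 mod 6. So (-10)^{12} ≡ (-10)^{0} ≡ 1 mod 7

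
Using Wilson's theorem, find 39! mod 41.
(40)! = (39)! × (40) ≡ -1 (mod 41). So (39)! ≡ -1 × (40)^(-1) ≡ (-1)×(-1) = 1 (mod 41)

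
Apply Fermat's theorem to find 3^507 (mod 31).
By Fermat: 3^{30} ≡ 1 (mod 31). 507 ≡ 27 (mod 30). So 3^{507} ≡ 3^{27} ≡ 23 (mod 31)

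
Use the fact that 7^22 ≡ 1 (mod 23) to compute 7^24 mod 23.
By Fermat: 7^{22} ≡ 1 (mod 23). So 7^{24} = 7^{22} · 7^{2} ≡ 7^{2} ≡ 3 (mod 23)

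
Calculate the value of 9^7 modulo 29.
By repeated squaring (mod 29): 9^{1}≡9, 9^{2}≡23, 9^{4}≡7. Then 9^{7} = 9^{4+2+1} ≡ 7 × 23 × 9 ≡ 28 (mod 29)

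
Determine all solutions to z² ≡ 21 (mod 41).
The square roots of 21 mod 41 are 12 and 29. Verify: 12² = 144 ≡ 21 (mod 41)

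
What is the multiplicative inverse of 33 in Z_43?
Since 43 is prime, by Fermat 33^(-1) ≡ 33^{41} ≡ 30 (mod 43). Verify: 33 × 30 = 990 ≡ 1 (mod 43)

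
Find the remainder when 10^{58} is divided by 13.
By Fermat: 10^{12} ≡ 1 mod 13. 58 = 4×12 + 10. So 10^{58} ≡ 10^{10} ≡ 3 mod 13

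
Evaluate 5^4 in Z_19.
5^{4} = 625 ≡ 17 (mod 19)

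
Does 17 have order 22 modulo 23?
ord_23(17) divides 22. For each prime q|22: 17^{11}≡22, 17^{2}≡13, none ≡ 1. So 17 has order 22 and is a primitive root mod 23.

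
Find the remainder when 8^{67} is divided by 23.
By Fermat: 8^{22} ≡ 1 mod 23. 67 = 3×22 + 1. So 8^{67} ≡ 8^{1} ≡ 8 mod 23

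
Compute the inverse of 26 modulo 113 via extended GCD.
Extended GCD: 26(-13) + 113(3) = 1. So 26^(-1) ≡ -13 ≡ 100 mod 113. Verify: 26 × 100 = 2600 ≡ 1 mod 113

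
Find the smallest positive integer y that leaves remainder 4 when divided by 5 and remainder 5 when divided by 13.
M = 5 × 13 = 65. M₁ = 13, y₁ ≡ 2 mod 5. M₂ = 5, y₂ ≡ 8 mod 13. y = 4×13×2 + 5×5×8 ≡ 44 mod 65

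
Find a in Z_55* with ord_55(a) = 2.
21 has order 2 mod 55 since 21^{2} ≡ 1 mod 55 and no smaller power works.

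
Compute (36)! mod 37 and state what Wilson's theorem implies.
(36)! mod 37 = 36. Since this equals -1 mod 37, Wilson confirms 37 is prime.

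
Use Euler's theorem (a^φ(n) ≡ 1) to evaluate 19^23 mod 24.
By Euler: 19^{8} ≡ 1 (mod 24) since gcd(19, 24) = 1. 23 = 2×8 + 7. So 19^{23} ≡ 19^{7} ≡ 19 (mod 24)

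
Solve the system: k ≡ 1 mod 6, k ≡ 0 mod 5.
M = 6 × 5 = 30. M₁ = 5, y₁ ≡ 5 mod 6. M₂ = 6, y₂ ≡ 1 mod 5. k = 1×5×5 + 0×6×1 ≡ 25 mod 30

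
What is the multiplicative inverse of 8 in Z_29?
Since 29 is prime, by Fermat 8^(-1) ≡ 8^{27} ≡ 11 (mod 29). Verify: 8 × 11 = 88 ≡ 1 (mod 29)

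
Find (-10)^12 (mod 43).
By repeated squaring (mod 43): (-10)^{1}≡33, (-10)^{2}≡14, (-10)^{4}≡24, (-10)^{8}≡17. Then (-10)^{12} = (-10)^{8+4} ≡ 17 × 24 ≡ 21 (mod 43)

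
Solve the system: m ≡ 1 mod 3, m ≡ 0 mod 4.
M = 3 × 4 = 12. M₁ = 4, y₁ ≡ 1 mod 3. M₂ = 3, y₂ ≡ 3 mod 4. m = 1×4×1 + 0×3×3 ≡ 4 mod 12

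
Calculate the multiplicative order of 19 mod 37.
Powers of 19 mod 37: 19^1≡19, 19^2≡28, 19^3≡14, 19^4≡7, 19^5≡22, 19^6≡11, 19^7≡24, 19^8≡12, 19^9≡6, 19^10≡3, 19^11≡20, 19^12≡10, 19^13≡5, 19^14≡21, 19^15≡29, 19^16≡33, 19^17≡35, 19^18≡36, 19^19≡18, 19^20≡9, 19^21≡23, 19^22≡30, 19^23≡15, 19^24≡26, 19^25≡13, 19^26≡25, 19^27≡31, 19^28≡34, 19^29≡17, 19^30≡27, 19^31≡32, 19^32≡16, 19^33≡8, 19^34≡4, 19^35≡2, 19^36≡1. So the order of 19 is 36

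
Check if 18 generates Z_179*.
ord_179(18) divides 178. For each prime q|178: 18^{89}≡178, 18^{2}≡145, none ≡ 1. So 18 has order 178 and is a primitive root mod 179.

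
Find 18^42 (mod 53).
By repeated squaring (mod 53): 18^{1}≡18, 18^{2}≡6, 18^{4}≡36, 18^{8}≡24, 18^{16}≡46, 18^{32}≡49. Then 18^{42} = 18^{32+8+2} ≡ 49 × 24 × 6 ≡ 7 (mod 53)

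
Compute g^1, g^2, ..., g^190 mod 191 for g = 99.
99^1, 99^2, ..., 99^{190} mod 191: [99, 60, 19, 162, 185, 170, 22, 77, 174, 36, 126, 59, 111, 102, 166, 8, 28, 98, 152, 150, 143, 23, 176, 43, 55, 97, 53, 90, 124, 52, 182, 64, 33, 20, 70, 54, 189, 184, 71, 153, 58, 12, 42, 147, 37, 34, 119, 130, 73, 160, 178, 50, 175, 135, 186, 78, 82, 96, 145, 30, 105, 81, 188, 85, 11, 134, 87, 18, 63, 125, 151, 51, 83, 4, 14, 49, 76, 75, 167, 107, 88, 117, 123, 144, 122, 45, 62, 26, 91, 32, 112, 10, 35, 27, 190, 92, 131, 172, 29, 6, 21, 169, 114, 17, 155, 65, 132, 80, 89, 25, 183, 163, 93, 39, 41, 48, 168, 15, 148, 136, 94, 138, 101, 67, 139, 9, 127, 158, 171, 121, 137, 2, 7, 120, 38, 133, 179, 149, 44, 154, 157, 72, 61, 118, 31, 13, 141, 16, 56, 5, 113, 109, 95, 46, 161, 86, 110, 3, 106, 180, 57, 104, 173, 128, 66, 40, 140, 108, 187, 177, 142, 115, 116, 24, 84, 103, 74, 68, 47, 69, 146, 129, 165, 100, 159, 79, 181, 156, 164, 1]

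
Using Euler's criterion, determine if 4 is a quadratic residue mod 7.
By Euler's criterion: 4^{3} ≡ 1 mod 7. Since this equals 1, 4 is a QR.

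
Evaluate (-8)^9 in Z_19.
By repeated squaring (mod 19): (-8)^{1}≡11, (-8)^{2}≡7, (-8)^{4}≡11, (-8)^{8}≡7. Then (-8)^{9} = (-8)^{8+1} ≡ 7 × 11 ≡ 1 (mod 19)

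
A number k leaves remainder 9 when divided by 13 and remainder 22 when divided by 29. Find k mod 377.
M = 13 × 29 = 377. M₁ = 29, y₁ ≡ 9 mod 13. M₂ = 13, y₂ ≡ 9 mod 29. k = 9×29×9 + 22×13×9 ≡ 22 mod 377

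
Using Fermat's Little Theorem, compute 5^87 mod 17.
By Fermat: 5^{16} ≡ 1 (mod 17). 87 = 5×16 + 7. So 5^{87} ≡ 5^{7} ≡ 10 (mod 17)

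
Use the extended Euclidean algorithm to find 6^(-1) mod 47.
Extended GCD: 6(8) + 47(-1) = 1. So 6^(-1) ≡ 8 mod 47. Verify: 6 × 8 = 48 ≡ 1 mod 47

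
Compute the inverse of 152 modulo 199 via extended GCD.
Extended GCD: 152(-72) + 199(55) = 1. So 152^(-1) ≡ -72 ≡ 127 mod 199. Verify: 152 × 127 = 19304 ≡ 1 mod 199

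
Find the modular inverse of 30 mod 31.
Since 31 is prime, by Fermat 30^(-1) ≡ 30^{29} ≡ 30 mod 31. Verify: 30 × 30 = 900 ≡ 1 mod 31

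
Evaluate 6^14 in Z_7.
Using Fermat: 6^{6} ≡ 1 mod 7. 14 ≡ 2 mod 6. So 6^{14} ≡ 6^{2} ≡ 1 mod 7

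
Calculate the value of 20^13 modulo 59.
By repeated squaring mod 59: 20^{1}≡20, 20^{2}≡46, 20^{4}≡51, 20^{8}≡5. Then 20^{13} = 20^{8+4+1} ≡ 5 × 51 × 20 ≡ 26 mod 59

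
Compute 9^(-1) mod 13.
Since 13 is prime, by Fermat 9^(-1) ≡ 9^{11} ≡ 3 mod 13. Verify: 9 × 3 = 27 ≡ 1 mod 13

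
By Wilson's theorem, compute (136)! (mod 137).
By Wilson's theorem, (136)! ≡ -1 ≡ 136 (mod 137)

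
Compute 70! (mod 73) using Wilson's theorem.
(72)! = (70)! × (71) × (72) ≡ -1 (mod 73). So (70)! ≡ -1 × [(72)(71)]^(-1) ≡ 36 (mod 73)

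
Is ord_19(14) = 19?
Powers of 14 mod 19: 14^1≡14, 14^2≡6, 14^3≡8, 14^4≡17, 14^5≡10, 14^6≡7, 14^7≡3, 14^8≡4, 14^9≡18, 14^10≡5, 14^11≡13, 14^12≡11, 14^13≡2, 14^14≡9, 14^15≡12, 14^16≡16, 14^17≡15, 14^18≡1. Already 14^18≡1, so the order is 18 < 19. No, the actual order is 18.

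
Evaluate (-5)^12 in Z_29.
By repeated squaring mod 29: (-5)^{1}≡24, (-5)^{2}≡25, (-5)^{4}≡16, (-5)^{8}≡24. Then (-5)^{12} = (-5)^{8+4} ≡ 24 × 16 ≡ 7 mod 29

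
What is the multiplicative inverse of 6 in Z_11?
Since 11 is prime, by Fermat 6^(-1) ≡ 6^{9} ≡ 2 mod 11. Verify: 6 × 2 = 12 ≡ 1 mod 11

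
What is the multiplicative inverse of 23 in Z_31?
Since 31 is prime, by Fermat 23^(-1) ≡ 23^{29} ≡ 27 (mod 31). Verify: 23 × 27 = 621 ≡ 1 (mod 31)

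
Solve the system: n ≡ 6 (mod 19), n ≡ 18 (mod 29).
M = 19 × 29 = 551. M₁ = 29, y₁ ≡ 2 (mod 19). M₂ = 19, y₂ ≡ 26 (mod 29). n = 6×29×2 + 18×19×26 ≡ 424 (mod 551)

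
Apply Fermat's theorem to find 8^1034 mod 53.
By Fermat: 8^{52} ≡ 1 mod 53. 1034 ≡ 46 mod 52. So 8^{1034} ≡ 8^{46} ≡ 9 mod 53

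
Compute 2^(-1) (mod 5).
Since 5 is prime, by Fermat 2^(-1) ≡ 2^{3} ≡ 3 (mod 5). Verify: 2 × 3 = 6 ≡ 1 (mod 5)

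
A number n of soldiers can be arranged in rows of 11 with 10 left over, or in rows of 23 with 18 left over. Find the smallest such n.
M = 11 × 23 = 253. M₁ = 23, y₁ ≡ 1 mod 11. M₂ = 11, y₂ ≡ 21 mod 23. n = 10×23×1 + 18×11×21 ≡ 87 mod 253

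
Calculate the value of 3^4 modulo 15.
3^{4} = 81 ≡ 6 mod 15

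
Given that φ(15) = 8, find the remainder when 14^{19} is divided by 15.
By Euler: 14^{8} ≡ 1 (mod 15) since gcd(14, 15) = 1. 19 = 2×8 + 3. So 14^{19} ≡ 14^{3} ≡ 14 (mod 15)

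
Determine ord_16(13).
Powers of 13 mod 16: 13^1≡13, 13^2≡9, 13^3≡5, 13^4≡1. Order = 4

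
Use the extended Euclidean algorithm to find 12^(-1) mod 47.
Extended GCD: 12(4) + 47(-1) = 1. So 12^(-1) ≡ 4 (mod 47). Verify: 12 × 4 = 48 ≡ 1 (mod 47)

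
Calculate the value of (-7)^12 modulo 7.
By repeated squaring mod 7: (-7)^{1}≡0, (-7)^{2}≡0, (-7)^{4}≡0, (-7)^{8}≡0. Then (-7)^{12} = (-7)^{8+4} ≡ 0 × 0 ≡ 0 mod 7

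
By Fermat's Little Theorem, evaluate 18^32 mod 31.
By Fermat: 18^{30} ≡ 1 (mod 31). So 18^{32} = 18^{30} · 18^{2} ≡ 18^{2} ≡ 14 (mod 31)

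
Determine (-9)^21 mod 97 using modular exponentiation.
By repeated squaring (mod 97): (-9)^{1}≡88, (-9)^{2}≡81, (-9)^{4}≡62, (-9)^{8}≡61, (-9)^{16}≡35. Then (-9)^{21} = (-9)^{16+4+1} ≡ 35 × 62 × 88 ≡ 64 (mod 97)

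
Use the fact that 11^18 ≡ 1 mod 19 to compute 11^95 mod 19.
By Fermat: 11^{18} ≡ 1 mod 19. 95 = 5×18 + 5. So 11^{95} ≡ 11^{5} ≡ 7 mod 19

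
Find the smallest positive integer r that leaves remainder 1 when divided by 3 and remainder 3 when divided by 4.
M = 3 × 4 = 12. M₁ = 4, y₁ ≡ 1 (mod 3). M₂ = 3, y₂ ≡ 3 (mod 4). r = 1×4×1 + 3×3×3 ≡ 7 (mod 12)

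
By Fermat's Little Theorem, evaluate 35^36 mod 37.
By Fermat's Little Theorem, 35^{36} ≡ 1 (mod 37) since 37 is prime and gcd(35, 37) = 1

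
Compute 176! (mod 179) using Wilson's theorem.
(178)! = (176)! × (177) × (178) ≡ -1 (mod 179). So (176)! ≡ -1 × [(178)(177)]^(-1) ≡ 89 (mod 179)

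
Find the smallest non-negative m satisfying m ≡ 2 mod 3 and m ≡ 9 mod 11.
M = 3 × 11 = 33. M₁ = 11, y₁ ≡ 2 mod 3. M₂ = 3, y₂ ≡ 4 mod 11. m = 2×11×2 + 9×3×4 ≡ 20 mod 33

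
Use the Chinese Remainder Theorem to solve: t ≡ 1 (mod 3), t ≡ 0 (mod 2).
M = 3 × 2 = 6. M₁ = 2, y₁ ≡ 2 (mod 3). M₂ = 3, y₂ ≡ 1 (mod 2). t = 1×2×2 + 0×3×1 ≡ 4 (mod 6)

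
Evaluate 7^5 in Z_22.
By repeated squaring (mod 22): 7^{1}≡7, 7^{2}≡5, 7^{4}≡3. Then 7^{5} = 7^{4+1} ≡ 3 × 7 ≡ 21 (mod 22)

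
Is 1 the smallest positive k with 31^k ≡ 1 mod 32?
Powers of 31 mod 32: 31^1≡31, 31^2≡1. 31^1≡31≢1, so ord ≠ 1. No, the actual order is 2.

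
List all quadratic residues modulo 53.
QRs mod 53: {1, 4, 6, 7, 9, 10, 11, 13, 15, 16, 17, 24, 25, 28, 29, 36, 37, 38, 40, 42, 43, 44, 46, 47, 49, 52}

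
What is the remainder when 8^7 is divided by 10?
By repeated squaring mod 10: 8^{1}≡8, 8^{2}≡4, 8^{4}≡6. Then 8^{7} = 8^{4+2+1} ≡ 6 × 4 × 8 ≡ 2 mod 10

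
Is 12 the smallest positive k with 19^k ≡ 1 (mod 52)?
Powers of 19 mod 52: 19^1≡19, 19^2≡49, 19^3≡47, 19^4≡9, 19^5≡15, 19^6≡25, 19^7≡7, 19^8≡29, 19^9≡31, 19^10≡17, 19^11≡11, 19^12≡1. First k with 19^k≡1 is k=12. Yes, ord_52(19) = 12.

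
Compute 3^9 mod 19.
By repeated squaring (mod 19): 3^{1}≡3, 3^{2}≡9, 3^{4}≡5, 3^{8}≡6. Then 3^{9} = 3^{8+1} ≡ 6 × 3 ≡ 18 (mod 19)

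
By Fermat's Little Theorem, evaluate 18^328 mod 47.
By Fermat: 18^{46} ≡ 1 mod 47. 328 ≡ 6 mod 46. So 18^{328} ≡ 18^{6} ≡ 16 mod 47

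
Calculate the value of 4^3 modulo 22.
4^{3} = 64 ≡ 20 (mod 22)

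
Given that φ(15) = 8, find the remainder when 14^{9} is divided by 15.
By Euler: 14^{8} ≡ 1 mod 15 since gcd(14, 15) = 1. 9 = 1×8 + 1. So 14^{9} ≡ 14^{1} ≡ 14 mod 15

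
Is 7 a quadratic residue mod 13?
By Euler's criterion: 7^{6} ≡ 12 (mod 13). Since this equals -1 (≡ 12), 7 is not a QR.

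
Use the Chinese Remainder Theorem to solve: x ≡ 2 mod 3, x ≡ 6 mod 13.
M = 3 × 13 = 39. M₁ = 13, y₁ ≡ 1 mod 3. M₂ = 3, y₂ ≡ 9 mod 13. x = 2×13×1 + 6×3×9 ≡ 32 mod 39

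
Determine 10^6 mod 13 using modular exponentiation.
By repeated squaring (mod 13): 10^{1}≡10, 10^{2}≡9, 10^{4}≡3. Then 10^{6} = 10^{4+2} ≡ 3 × 9 ≡ 1 (mod 13)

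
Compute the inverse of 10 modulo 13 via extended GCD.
Extended GCD: 10(4) + 13(-3) = 1. So 10^(-1) ≡ 4 mod 13. Verify: 10 × 4 = 40 ≡ 1 mod 13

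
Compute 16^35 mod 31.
Using Fermat: 16^{30} ≡ 1 (mod 31). 35 ≡ 5 (mod 30). So 16^{35} ≡ 16^{5} ≡ 1 (mod 31)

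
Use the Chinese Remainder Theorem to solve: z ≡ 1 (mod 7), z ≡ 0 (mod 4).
M = 7 × 4 = 28. M₁ = 4, y₁ ≡ 2 (mod 7). M₂ = 7, y₂ ≡ 3 (mod 4). z = 1×4×2 + 0×7×3 ≡ 8 (mod 28)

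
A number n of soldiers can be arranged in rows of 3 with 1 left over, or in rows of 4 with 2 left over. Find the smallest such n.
M = 3 × 4 = 12. M₁ = 4, y₁ ≡ 1 mod 3. M₂ = 3, y₂ ≡ 3 mod 4. n = 1×4×1 + 2×3×3 ≡ 10 mod 12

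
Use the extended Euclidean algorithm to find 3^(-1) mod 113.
Extended GCD: 3(38) + 113(-1) = 1. So 3^(-1) ≡ 38 mod 113. Verify: 3 × 38 = 114 ≡ 1 mod 113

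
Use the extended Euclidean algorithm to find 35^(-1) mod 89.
Extended GCD: 35(28) + 89(-11) = 1. So 35^(-1) ≡ 28 mod 89. Verify: 35 × 28 = 980 ≡ 1 mod 89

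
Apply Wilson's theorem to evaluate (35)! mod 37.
(36)! = (35)! × (36) ≡ -1 (mod 37). So (35)! ≡ -1 × (36)^(-1) ≡ (-1)×(-1) = 1 (mod 37)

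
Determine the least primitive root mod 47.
g = 5. For each prime q|46: 5^{23}≡46, 5^{2}≡25, none ≡ 1, so ord_47(5) = 46 and 5 is a primitive root.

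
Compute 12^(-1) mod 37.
Since 37 is prime, by Fermat 12^(-1) ≡ 12^{35} ≡ 34 mod 37. Verify: 12 × 34 = 408 ≡ 1 mod 37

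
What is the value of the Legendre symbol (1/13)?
(1/13) = 1^{6} mod 13 = 1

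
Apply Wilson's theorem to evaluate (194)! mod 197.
(196)! = (194)! × (195) × (196) ≡ -1 (mod 197). So (194)! ≡ -1 × [(196)(195)]^(-1) ≡ 98 (mod 197)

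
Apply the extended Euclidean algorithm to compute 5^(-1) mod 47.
Extended GCD: 5(19) + 47(-2) = 1. So 5^(-1) ≡ 19 (mod 47). Verify: 5 × 19 = 95 ≡ 1 (mod 47)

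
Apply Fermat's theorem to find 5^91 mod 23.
By Fermat: 5^{22} ≡ 1 mod 23. 91 = 4×22 + 3. So 5^{91} ≡ 5^{3} ≡ 10 mod 23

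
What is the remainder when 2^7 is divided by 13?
By repeated squaring mod 13: 2^{1}≡2, 2^{2}≡4, 2^{4}≡3. Then 2^{7} = 2^{4+2+1} ≡ 3 × 4 × 2 ≡ 11 mod 13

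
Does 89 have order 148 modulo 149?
ord_149(89) divides 148. For each prime q|148: 89^{74}≡148, 89^{4}≡129, none ≡ 1. So 89 has order 148 and is a primitive root mod 149.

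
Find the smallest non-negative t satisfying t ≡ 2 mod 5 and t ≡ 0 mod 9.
M = 5 × 9 = 45. M₁ = 9, y₁ ≡ 4 mod 5. M₂ = 5, y₂ ≡ 2 mod 9. t = 2×9×4 + 0×5×2 ≡ 27 mod 45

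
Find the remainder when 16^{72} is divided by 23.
By Fermat: 16^{22} ≡ 1 (mod 23). 72 = 3×22 + 6. So 16^{72} ≡ 16^{6} ≡ 4 (mod 23)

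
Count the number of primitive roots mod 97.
A prime p has φ(p-1) primitive roots; here φ(96) = 32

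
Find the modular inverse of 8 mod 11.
Since 11 is prime, by Fermat 8^(-1) ≡ 8^{9} ≡ 7 mod 11. Verify: 8 × 7 = 56 ≡ 1 mod 11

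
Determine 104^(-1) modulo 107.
Since 107 is prime, by Fermat 104^(-1) ≡ 104^{105} ≡ 71 mod 107. Verify: 104 × 71 = 7384 ≡ 1 mod 107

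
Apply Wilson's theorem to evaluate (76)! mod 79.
(78)! = (76)! × (77) × (78) ≡ -1 mod 79. So (76)! ≡ -1 × [(78)(77)]^(-1) ≡ 39 mod 79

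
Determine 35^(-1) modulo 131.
Since 131 is prime, by Fermat 35^(-1) ≡ 35^{129} ≡ 15 (mod 131). Verify: 35 × 15 = 525 ≡ 1 (mod 131)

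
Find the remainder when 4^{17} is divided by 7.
By Fermat: 4^{6} ≡ 1 (mod 7). 17 = 2×6 + 5. So 4^{17} ≡ 4^{5} ≡ 2 (mod 7)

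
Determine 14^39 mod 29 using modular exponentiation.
Using Fermat: 14^{28} ≡ 1 mod 29. 39 ≡ 11 mod 28. So 14^{39} ≡ 14^{11} ≡ 8 mod 29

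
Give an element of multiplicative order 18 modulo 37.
3 has order 18 mod 37 since 3^{18} ≡ 1 (mod 37) and no smaller power works.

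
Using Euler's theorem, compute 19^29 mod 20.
By Euler: 19^{8} ≡ 1 mod 20 since gcd(19, 20) = 1. 29 = 3×8 + 5. So 19^{29} ≡ 19^{5} ≡ 19 mod 20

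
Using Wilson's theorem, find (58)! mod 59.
By Wilson's theorem, (58)! ≡ -1 ≡ 58 mod 59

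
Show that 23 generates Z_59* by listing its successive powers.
23^1, 23^2, ..., 23^{58} mod 59: [23, 57, 13, 4, 33, 51, 52, 16, 14, 27, 31, 5, 56, 49, 6, 20, 47, 19, 24, 21, 11, 17, 37, 25, 44, 9, 30, 41, 58, 36, 2, 46, 55, 26, 8, 7, 43, 45, 32, 28, 54, 3, 10, 53, 39, 12, 40, 35, 38, 48, 42, 22, 34, 15, 50, 29, 18, 1]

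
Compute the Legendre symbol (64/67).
(64/67) = 64^{33} mod 67 = 1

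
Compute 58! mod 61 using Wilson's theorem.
(60)! = (58)! × (59) × (60) ≡ -1 mod 61. So (58)! ≡ -1 × [(60)(59)]^(-1) ≡ 30 mod 61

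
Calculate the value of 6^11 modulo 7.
Using Fermat: 6^{6} ≡ 1 mod 7. 11 ≡ 5 mod 6. So 6^{11} ≡ 6^{5} ≡ 6 mod 7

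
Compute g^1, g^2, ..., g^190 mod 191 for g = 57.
57^1, 57^2, ..., 57^{190} mod 191: [57, 2, 114, 4, 37, 8, 74, 16, 148, 32, 105, 64, 19, 128, 38, 65, 76, 130, 152, 69, 113, 138, 35, 85, 70, 170, 140, 149, 89, 107, 178, 23, 165, 46, 139, 92, 87, 184, 174, 177, 157, 163, 123, 135, 55, 79, 110, 158, 29, 125, 58, 59, 116, 118, 41, 45, 82, 90, 164, 180, 137, 169, 83, 147, 166, 103, 141, 15, 91, 30, 182, 60, 173, 120, 155, 49, 119, 98, 47, 5, 94, 10, 188, 20, 185, 40, 179, 80, 167, 160, 143, 129, 95, 67, 190, 134, 189, 77, 187, 154, 183, 117, 175, 43, 159, 86, 127, 172, 63, 153, 126, 115, 61, 39, 122, 78, 53, 156, 106, 121, 21, 51, 42, 102, 84, 13, 168, 26, 145, 52, 99, 104, 7, 17, 14, 34, 28, 68, 56, 136, 112, 81, 33, 162, 66, 133, 132, 75, 73, 150, 146, 109, 101, 27, 11, 54, 22, 108, 44, 25, 88, 50, 176, 100, 161, 9, 131, 18, 71, 36, 142, 72, 93, 144, 186, 97, 181, 3, 171, 6, 151, 12, 111, 24, 31, 48, 62, 96, 124, 1]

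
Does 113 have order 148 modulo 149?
113^{74} ≡ 1 mod 149 and 74 < 148, so ord_149(113) = 74 ≠ 148 and 113 is not a primitive root.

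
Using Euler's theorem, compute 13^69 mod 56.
By Euler: 13^{24} ≡ 1 mod 56 since gcd(13, 56) = 1. 69 = 2×24 + 21. So 13^{69} ≡ 13^{21} ≡ 13 mod 56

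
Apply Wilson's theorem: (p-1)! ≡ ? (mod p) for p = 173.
By Wilson's theorem, (172)! ≡ -1 ≡ 172 (mod 173)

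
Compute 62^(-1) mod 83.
Since 83 is prime, by Fermat 62^(-1) ≡ 62^{81} ≡ 79 mod 83. Verify: 62 × 79 = 4898 ≡ 1 mod 83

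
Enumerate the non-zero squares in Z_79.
QRs mod 79: {1, 2, 4, 5, 8, 9, 10, 11, 13, 16, 18, 19, 20, 21, 22, 23, 25, 26, 31, 32, 36, 38, 40, 42, 44, 45, 46, 49, 50, 51, 52, 55, 62, 64, 65, 67, 72, 73, 76}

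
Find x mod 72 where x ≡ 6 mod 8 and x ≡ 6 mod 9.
M = 8 × 9 = 72. M₁ = 9, y₁ ≡ 1 mod 8. M₂ = 8, y₂ ≡ 8 mod 9. x = 6×9×1 + 6×8×8 ≡ 6 mod 72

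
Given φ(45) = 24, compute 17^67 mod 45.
By Euler: 17^{24} ≡ 1 mod 45 since gcd(17, 45) = 1. 67 = 2×24 + 19. So 17^{67} ≡ 17^{19} ≡ 8 mod 45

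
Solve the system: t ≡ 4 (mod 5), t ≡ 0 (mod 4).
M = 5 × 4 = 20. M₁ = 4, y₁ ≡ 4 (mod 5). M₂ = 5, y₂ ≡ 1 (mod 4). t = 4×4×4 + 0×5×1 ≡ 4 (mod 20)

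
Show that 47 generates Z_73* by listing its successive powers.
47^1, 47^2, ..., 47^{72} mod 73: [47, 19, 17, 69, 31, 70, 5, 16, 22, 12, 53, 9, 58, 25, 7, 37, 60, 46, 45, 71, 52, 35, 39, 8, 11, 6, 63, 41, 29, 49, 40, 55, 30, 23, 59, 72, 26, 54, 56, 4, 42, 3, 68, 57, 51, 61, 20, 64, 15, 48, 66, 36, 13, 27, 28, 2, 21, 38, 34, 65, 62, 67, 10, 32, 44, 24, 33, 18, 43, 50, 14, 1]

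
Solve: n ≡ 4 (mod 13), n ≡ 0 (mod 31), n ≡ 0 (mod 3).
M = 13 × 31 × 3 = 1209. M₁ = 93, y₁ ≡ 7 (mod 13). M₂ = 39, y₂ ≡ 4 (mod 31). M₃ = 403, y₃ ≡ 1 (mod 3). n = 4×93×7 + 0×39×4 + 0×403×1 ≡ 186 (mod 1209)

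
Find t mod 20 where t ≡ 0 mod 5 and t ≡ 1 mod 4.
M = 5 × 4 = 20. M₁ = 4, y₁ ≡ 4 mod 5. M₂ = 5, y₂ ≡ 1 mod 4. t = 0×4×4 + 1×5×1 ≡ 5 mod 20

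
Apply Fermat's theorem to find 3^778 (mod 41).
By Fermat: 3^{40} ≡ 1 (mod 41). 778 ≡ 18 (mod 40). So 3^{778} ≡ 3^{18} ≡ 9 (mod 41)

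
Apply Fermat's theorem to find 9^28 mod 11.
By Fermat: 9^{10} ≡ 1 mod 11. 28 = 2×10 + 8. So 9^{28} ≡ 9^{8} ≡ 3 mod 11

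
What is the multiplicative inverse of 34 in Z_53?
Since 53 is prime, by Fermat 34^(-1) ≡ 34^{51} ≡ 39 mod 53. Verify: 34 × 39 = 1326 ≡ 1 mod 53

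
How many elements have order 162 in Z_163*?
Number of primitive roots mod 163 = φ(p-1) = φ(162) = 54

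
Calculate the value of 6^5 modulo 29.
By repeated squaring (mod 29): 6^{1}≡6, 6^{2}≡7, 6^{4}≡20. Then 6^{5} = 6^{4+1} ≡ 20 × 6 ≡ 4 (mod 29)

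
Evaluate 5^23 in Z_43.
By repeated squaring mod 43: 5^{1}≡5, 5^{2}≡25, 5^{4}≡23, 5^{8}≡13, 5^{16}≡40. Then 5^{23} = 5^{16+4+2+1} ≡ 40 × 23 × 25 × 5 ≡ 18 mod 43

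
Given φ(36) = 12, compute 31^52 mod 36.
By Euler: 31^{12} ≡ 1 mod 36 since gcd(31, 36) = 1. 52 = 4×12 + 4. So 31^{52} ≡ 31^{4} ≡ 13 mod 36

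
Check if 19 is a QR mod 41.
By Euler's criterion: 19^{20} ≡ 40 (mod 41). Since this equals -1 (≡ 40), 19 is not a QR.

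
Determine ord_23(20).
Powers of 20 mod 23: 20^1≡20, 20^2≡9, 20^3≡19, 20^4≡12, 20^5≡10, 20^6≡16, 20^7≡21, 20^8≡6, 20^9≡5, 20^10≡8, 20^11≡22, 20^12≡3, 20^13≡14, 20^14≡4, 20^15≡11, 20^16≡13, 20^17≡7, 20^18≡2, 20^19≡17, 20^20≡18, 20^21≡15, 20^22≡1. ord_23(20) = 22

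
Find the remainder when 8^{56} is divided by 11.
By Fermat: 8^{10} ≡ 1 (mod 11). 56 = 5×10 + 6. So 8^{56} ≡ 8^{6} ≡ 3 (mod 11)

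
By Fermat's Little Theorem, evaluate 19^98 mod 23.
By Fermat: 19^{22} ≡ 1 mod 23. 98 = 4×22 + 10. So 19^{98} ≡ 19^{10} ≡ 6 mod 23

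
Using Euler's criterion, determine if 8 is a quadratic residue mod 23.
By Euler's criterion: 8^{11} ≡ 1 mod 23. Since this equals 1, 8 is a QR.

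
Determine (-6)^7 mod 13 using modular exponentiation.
By repeated squaring (mod 13): (-6)^{1}≡7, (-6)^{2}≡10, (-6)^{4}≡9. Then (-6)^{7} = (-6)^{4+2+1} ≡ 9 × 10 × 7 ≡ 6 (mod 13)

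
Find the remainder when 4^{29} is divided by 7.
By Fermat: 4^{6} ≡ 1 (mod 7). 29 = 4×6 + 5. So 4^{29} ≡ 4^{5} ≡ 2 (mod 7)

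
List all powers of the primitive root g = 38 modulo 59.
38^1, 38^2, ..., 38^{58} mod 59: [38, 28, 2, 17, 56, 4, 34, 53, 8, 9, 47, 16, 18, 35, 32, 36, 11, 5, 13, 22, 10, 26, 44, 20, 52, 29, 40, 45, 58, 21, 31, 57, 42, 3, 55, 25, 6, 51, 50, 12, 43, 41, 24, 27, 23, 48, 54, 46, 37, 49, 33, 15, 39, 7, 30, 19, 14, 1]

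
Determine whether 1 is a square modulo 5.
By Euler's criterion: 1^{2} ≡ 1 mod 5. Since this equals 1, 1 is a QR.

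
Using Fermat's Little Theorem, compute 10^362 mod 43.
By Fermat: 10^{42} ≡ 1 mod 43. 362 ≡ 26 mod 42. So 10^{362} ≡ 10^{26} ≡ 25 mod 43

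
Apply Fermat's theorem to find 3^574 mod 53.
By Fermat: 3^{52} ≡ 1 mod 53. 574 ≡ 2 mod 52. So 3^{574} ≡ 3^{2} ≡ 9 mod 53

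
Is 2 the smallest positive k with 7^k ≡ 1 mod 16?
Powers of 7 mod 16: 7^1≡7, 7^2≡1. First k with 7^k≡1 is k=2. Yes, ord_16(7) = 2.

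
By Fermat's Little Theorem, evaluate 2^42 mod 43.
By Fermat's Little Theorem, 2^{42} ≡ 1 (mod 43) since 43 is prime and gcd(2, 43) = 1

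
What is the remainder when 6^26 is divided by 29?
By repeated squaring mod 29: 6^{1}≡6, 6^{2}≡7, 6^{4}≡20, 6^{8}≡23, 6^{16}≡7. Then 6^{26} = 6^{16+8+2} ≡ 7 × 23 × 7 ≡ 25 mod 29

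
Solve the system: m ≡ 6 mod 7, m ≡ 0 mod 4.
M = 7 × 4 = 28. M₁ = 4, y₁ ≡ 2 mod 7. M₂ = 7, y₂ ≡ 3 mod 4. m = 6×4×2 + 0×7×3 ≡ 20 mod 28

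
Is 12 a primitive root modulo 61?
12^{15} ≡ 1 mod 61 and 15 < 60, so ord_61(12) = 15 ≠ 60 and 12 is not a primitive root.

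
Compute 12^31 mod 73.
By repeated squaring (mod 73): 12^{1}≡12, 12^{2}≡71, 12^{4}≡4, 12^{8}≡16, 12^{16}≡37. Then 12^{31} = 12^{16+8+4+2+1} ≡ 37 × 16 × 4 × 71 × 12 ≡ 35 (mod 73)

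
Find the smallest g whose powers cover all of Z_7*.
g = 3. For each prime q|6: 3^{3}≡6, 3^{2}≡2, none ≡ 1, so ord_7(3) = 6 and 3 is a primitive root.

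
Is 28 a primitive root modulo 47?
28^{23} ≡ 1 mod 47 and 23 < 46, so ord_47(28) = 23 ≠ 46 and 28 is not a primitive root.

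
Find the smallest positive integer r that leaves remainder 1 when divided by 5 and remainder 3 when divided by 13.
M = 5 × 13 = 65. M₁ = 13, y₁ ≡ 2 mod 5. M₂ = 5, y₂ ≡ 8 mod 13. r = 1×13×2 + 3×5×8 ≡ 16 mod 65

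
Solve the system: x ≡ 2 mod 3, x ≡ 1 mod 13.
M = 3 × 13 = 39. M₁ = 13, y₁ ≡ 1 mod 3. M₂ = 3, y₂ ≡ 9 mod 13. x = 2×13×1 + 1×3×9 ≡ 14 mod 39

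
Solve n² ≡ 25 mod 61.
The square roots of 25 mod 61 are 56 and 5. Verify: 56² = 3136 ≡ 25 mod 61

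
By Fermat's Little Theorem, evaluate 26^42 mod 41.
By Fermat: 26^{40} ≡ 1 (mod 41). So 26^{42} = 26^{40} · 26^{2} ≡ 26^{2} ≡ 20 (mod 41)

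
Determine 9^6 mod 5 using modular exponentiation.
Using Fermat: 9^{4} ≡ 1 mod 5. 6 ≡ 2 mod 4. So 9^{6} ≡ 9^{2} ≡ 1 mod 5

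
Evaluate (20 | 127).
(20/127) = 20^{63} mod 127 = -1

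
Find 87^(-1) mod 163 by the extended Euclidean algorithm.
Extended GCD: 87(15) + 163(-8) = 1. So 87^(-1) ≡ 15 mod 163. Verify: 87 × 15 = 1305 ≡ 1 mod 163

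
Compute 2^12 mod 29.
By repeated squaring mod 29: 2^{1}≡2, 2^{2}≡4, 2^{4}≡16, 2^{8}≡24. Then 2^{12} = 2^{8+4} ≡ 24 × 16 ≡ 7 mod 29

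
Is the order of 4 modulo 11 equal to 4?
Powers of 4 mod 11: 4^1≡4, 4^2≡5, 4^3≡9, 4^4≡3, 4^5≡1. 4^4≡3≢1, so ord ≠ 4. No, the actual order is 5.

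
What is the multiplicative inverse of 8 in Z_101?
Since 101 is prime, by Fermat 8^(-1) ≡ 8^{99} ≡ 38 (mod 101). Verify: 8 × 38 = 304 ≡ 1 (mod 101)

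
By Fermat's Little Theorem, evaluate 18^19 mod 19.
By Fermat: 18^{18} ≡ 1 (mod 19). So 18^{19} = 18^{18} · 18^{1} ≡ 18^{1} ≡ 18 (mod 19)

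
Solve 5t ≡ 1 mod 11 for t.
Since 11 is prime, by Fermat 5^(-1) ≡ 5^{9} ≡ 9 mod 11. Verify: 5 × 9 = 45 ≡ 1 mod 11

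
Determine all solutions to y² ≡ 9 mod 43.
The square roots of 9 mod 43 are 40 and 3. Verify: 40² = 1600 ≡ 9 mod 43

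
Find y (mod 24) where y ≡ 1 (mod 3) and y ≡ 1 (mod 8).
M = 3 × 8 = 24. M₁ = 8, y₁ ≡ 2 (mod 3). M₂ = 3, y₂ ≡ 3 (mod 8). y = 1×8×2 + 1×3×3 ≡ 1 (mod 24)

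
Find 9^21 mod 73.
By repeated squaring mod 73: 9^{1}≡9, 9^{2}≡8, 9^{4}≡64, 9^{8}≡8, 9^{16}≡64. Then 9^{21} = 9^{16+4+1} ≡ 64 × 64 × 9 ≡ 72 mod 73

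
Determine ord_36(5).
Powers of 5 mod 36: 5^1≡5, 5^2≡25, 5^3≡17, 5^4≡13, 5^5≡29, 5^6≡1. ord_36(5) = 6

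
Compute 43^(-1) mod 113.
Since 113 is prime, by Fermat 43^(-1) ≡ 43^{111} ≡ 92 mod 113. Verify: 43 × 92 = 3956 ≡ 1 mod 113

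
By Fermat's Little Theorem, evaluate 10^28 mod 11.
By Fermat: 10^{10} ≡ 1 (mod 11). 28 = 2×10 + 8. So 10^{28} ≡ 10^{8} ≡ 1 (mod 11)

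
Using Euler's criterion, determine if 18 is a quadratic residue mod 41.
By Euler's criterion: 18^{20} ≡ 1 mod 41. Since this equals 1, 18 is a QR.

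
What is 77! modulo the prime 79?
(78)! = (77)! × (78) ≡ -1 (mod 79). So (77)! ≡ -1 × (78)^(-1) ≡ (-1)×(-1) = 1 (mod 79)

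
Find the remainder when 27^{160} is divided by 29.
By Fermat: 27^{28} ≡ 1 mod 29. 160 = 5×28 + 20. So 27^{160} ≡ 27^{20} ≡ 23 mod 29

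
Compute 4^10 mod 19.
By repeated squaring mod 19: 4^{1}≡4, 4^{2}≡16, 4^{4}≡9, 4^{8}≡5. Then 4^{10} = 4^{8+2} ≡ 5 × 16 ≡ 4 mod 19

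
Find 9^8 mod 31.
By repeated squaring mod 31: 9^{1}≡9, 9^{2}≡19, 9^{4}≡20, 9^{8}≡28. So 9^{8} ≡ 28 mod 31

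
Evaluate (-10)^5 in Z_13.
By repeated squaring mod 13: (-10)^{1}≡3, (-10)^{2}≡9, (-10)^{4}≡3. Then (-10)^{5} = (-10)^{4+1} ≡ 3 × 3 ≡ 9 mod 13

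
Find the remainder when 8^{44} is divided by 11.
By Fermat: 8^{10} ≡ 1 mod 11. 44 = 4×10 + 4. So 8^{44} ≡ 8^{4} ≡ 4 mod 11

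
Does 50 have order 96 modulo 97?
50^{8} ≡ 1 mod 97 and 8 < 96, so ord_97(50) = 8 ≠ 96 and 50 is not a primitive root.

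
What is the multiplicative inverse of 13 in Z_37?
Since 37 is prime, by Fermat 13^(-1) ≡ 13^{35} ≡ 20 (mod 37). Verify: 13 × 20 = 260 ≡ 1 (mod 37)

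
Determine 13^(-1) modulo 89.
Since 89 is prime, by Fermat 13^(-1) ≡ 13^{87} ≡ 48 (mod 89). Verify: 13 × 48 = 624 ≡ 1 (mod 89)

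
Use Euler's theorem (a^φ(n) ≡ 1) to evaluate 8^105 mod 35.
By Euler: 8^{24} ≡ 1 (mod 35) since gcd(8, 35) = 1. 105 = 4×24 + 9. So 8^{105} ≡ 8^{9} ≡ 8 (mod 35)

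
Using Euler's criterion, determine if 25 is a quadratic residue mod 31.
By Euler's criterion: 25^{15} ≡ 1 (mod 31). Since this equals 1, 25 is a QR.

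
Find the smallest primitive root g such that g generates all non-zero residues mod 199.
g = 3. Powers: [3, 9, 27, 81, 44, 132, ...] generates all 198 non-zero residues.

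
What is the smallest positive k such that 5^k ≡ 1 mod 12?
Powers of 5 mod 12: 5^1≡5, 5^2≡1. ord_12(5) = 2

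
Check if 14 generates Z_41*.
14^{8} ≡ 1 mod 41 and 8 < 40, so ord_41(14) = 8 ≠ 40 and 14 is not a primitive root.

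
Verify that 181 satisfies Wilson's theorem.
(180)! mod 181 = 180. Since this equals -1 (mod 181), Wilson confirms 181 is prime.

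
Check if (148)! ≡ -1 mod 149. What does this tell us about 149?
(148)! mod 149 = 148. Since this equals -1 mod 149, Wilson confirms 149 is prime.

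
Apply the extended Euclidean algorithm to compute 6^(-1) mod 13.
Extended GCD: 6(-2) + 13(1) = 1. So 6^(-1) ≡ -2 ≡ 11 mod 13. Verify: 6 × 11 = 66 ≡ 1 mod 13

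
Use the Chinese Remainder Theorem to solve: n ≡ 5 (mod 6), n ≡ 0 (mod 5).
M = 6 × 5 = 30. M₁ = 5, y₁ ≡ 5 (mod 6). M₂ = 6, y₂ ≡ 1 (mod 5). n = 5×5×5 + 0×6×1 ≡ 5 (mod 30)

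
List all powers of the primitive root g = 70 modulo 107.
70^1, 70^2, ..., 70^{106} mod 107: [70, 85, 65, 56, 68, 52, 2, 33, 63, 23, 5, 29, 104, 4, 66, 19, 46, 10, 58, 101, 8, 25, 38, 92, 20, 9, 95, 16, 50, 76, 77, 40, 18, 83, 32, 100, 45, 47, 80, 36, 59, 64, 93, 90, 94, 53, 72, 11, 21, 79, 73, 81, 106, 37, 22, 42, 51, 39, 55, 105, 74, 44, 84, 102, 78, 3, 103, 41, 88, 61, 97, 49, 6, 99, 82, 69, 15, 87, 98, 12, 91, 57, 31, 30, 67, 89, 24, 75, 7, 62, 60, 27, 71, 48, 43, 14, 17, 13, 54, 35, 96, 86, 28, 34, 26, 1]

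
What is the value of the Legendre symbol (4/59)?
(4/59) = 4^{29} mod 59 = 1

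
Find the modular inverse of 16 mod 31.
Since 31 is prime, by Fermat 16^(-1) ≡ 16^{29} ≡ 2 mod 31. Verify: 16 × 2 = 32 ≡ 1 mod 31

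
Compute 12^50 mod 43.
Using Fermat: 12^{42} ≡ 1 (mod 43). 50 ≡ 8 (mod 42). So 12^{50} ≡ 12^{8} ≡ 14 (mod 43)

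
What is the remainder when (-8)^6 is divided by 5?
Using Fermat: (-8)^{4} ≡ 1 mod 5. 6 ≡ 2 mod 4. So (-8)^{6} ≡ (-8)^{2} ≡ 4 mod 5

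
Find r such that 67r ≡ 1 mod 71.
Since 71 is prime, by Fermat 67^(-1) ≡ 67^{69} ≡ 53 mod 71. Verify: 67 × 53 = 3551 ≡ 1 mod 71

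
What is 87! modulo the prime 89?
(88)! = (87)! × (88) ≡ -1 (mod 89). So (87)! ≡ -1 × (88)^(-1) ≡ (-1)×(-1) = 1 (mod 89)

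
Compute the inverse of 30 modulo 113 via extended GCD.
Extended GCD: 30(49) + 113(-13) = 1. So 30^(-1) ≡ 49 mod 113. Verify: 30 × 49 = 1470 ≡ 1 mod 113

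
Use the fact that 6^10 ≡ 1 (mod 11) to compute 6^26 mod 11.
By Fermat: 6^{10} ≡ 1 (mod 11). 26 = 2×10 + 6. So 6^{26} ≡ 6^{6} ≡ 5 (mod 11)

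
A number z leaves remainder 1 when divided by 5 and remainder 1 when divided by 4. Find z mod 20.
M = 5 × 4 = 20. M₁ = 4, y₁ ≡ 4 mod 5. M₂ = 5, y₂ ≡ 1 mod 4. z = 1×4×4 + 1×5×1 ≡ 1 mod 20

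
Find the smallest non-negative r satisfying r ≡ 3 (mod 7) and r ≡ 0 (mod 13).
M = 7 × 13 = 91. M₁ = 13, y₁ ≡ 6 (mod 7). M₂ = 7, y₂ ≡ 2 (mod 13). r = 3×13×6 + 0×7×2 ≡ 52 (mod 91)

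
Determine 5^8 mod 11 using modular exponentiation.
By repeated squaring (mod 11): 5^{1}≡5, 5^{2}≡3, 5^{4}≡9, 5^{8}≡4. So 5^{8} ≡ 4 (mod 11)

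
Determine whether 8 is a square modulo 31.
By Euler's criterion: 8^{15} ≡ 1 (mod 31). Since this equals 1, 8 is a QR.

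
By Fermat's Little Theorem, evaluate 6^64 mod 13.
By Fermat: 6^{12} ≡ 1 mod 13. 64 = 5×12 + 4. So 6^{64} ≡ 6^{4} ≡ 9 mod 13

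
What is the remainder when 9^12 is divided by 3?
By repeated squaring (mod 3): 9^{1}≡0, 9^{2}≡0, 9^{4}≡0, 9^{8}≡0. Then 9^{12} = 9^{8+4} ≡ 0 × 0 ≡ 0 (mod 3)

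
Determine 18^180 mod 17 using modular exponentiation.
Using Fermat: 18^{16} ≡ 1 (mod 17). 180 ≡ 4 (mod 16). So 18^{180} ≡ 18^{4} ≡ 1 (mod 17)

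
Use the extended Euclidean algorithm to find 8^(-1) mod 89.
Extended GCD: 8(-11) + 89(1) = 1. So 8^(-1) ≡ -11 ≡ 78 mod 89. Verify: 8 × 78 = 624 ≡ 1 mod 89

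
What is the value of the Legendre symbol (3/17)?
(3/17) = 3^{8} mod 17 = -1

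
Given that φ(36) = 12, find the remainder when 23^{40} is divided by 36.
By Euler: 23^{12} ≡ 1 mod 36 since gcd(23, 36) = 1. 40 = 3×12 + 4. So 23^{40} ≡ 23^{4} ≡ 13 mod 36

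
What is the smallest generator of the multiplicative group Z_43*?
g = 3. Powers: [3, 9, 27, 38, 28, 41, 37, 25, 32, 10, ...] generates all 42 non-zero residues.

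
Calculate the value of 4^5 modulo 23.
By repeated squaring (mod 23): 4^{1}≡4, 4^{2}≡16, 4^{4}≡3. Then 4^{5} = 4^{4+1} ≡ 3 × 4 ≡ 12 (mod 23)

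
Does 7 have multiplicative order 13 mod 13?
Powers of 7 mod 13: 7^1≡7, 7^2≡10, 7^3≡5, 7^4≡9, 7^5≡11, 7^6≡12, 7^7≡6, 7^8≡3, 7^9≡8, 7^10≡4, 7^11≡2, 7^12≡1. Already 7^12≡1, so the order is 12 < 13. No, the actual order is 12.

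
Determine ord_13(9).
Powers of 9 mod 13: 9^1≡9, 9^2≡3, 9^3≡1. Order = 3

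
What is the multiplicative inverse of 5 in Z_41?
Since 41 is prime, by Fermat 5^(-1) ≡ 5^{39} ≡ 33 mod 41. Verify: 5 × 33 = 165 ≡ 1 mod 41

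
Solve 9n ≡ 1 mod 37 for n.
Since 37 is prime, by Fermat 9^(-1) ≡ 9^{35} ≡ 33 mod 37. Verify: 9 × 33 = 297 ≡ 1 mod 37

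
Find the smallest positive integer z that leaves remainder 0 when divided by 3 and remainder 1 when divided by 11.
M = 3 × 11 = 33. M₁ = 11, y₁ ≡ 2 mod 3. M₂ = 3, y₂ ≡ 4 mod 11. z = 0×11×2 + 1×3×4 ≡ 12 mod 33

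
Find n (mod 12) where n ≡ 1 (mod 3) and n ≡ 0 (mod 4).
M = 3 × 4 = 12. M₁ = 4, y₁ ≡ 1 (mod 3). M₂ = 3, y₂ ≡ 3 (mod 4). n = 1×4×1 + 0×3×3 ≡ 4 (mod 12)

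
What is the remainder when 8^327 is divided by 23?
Using Fermat: 8^{22} ≡ 1 (mod 23). 327 ≡ 19 (mod 22). So 8^{327} ≡ 8^{19} ≡ 4 (mod 23)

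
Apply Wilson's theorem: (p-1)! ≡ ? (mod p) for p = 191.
By Wilson's theorem, (190)! ≡ -1 ≡ 190 mod 191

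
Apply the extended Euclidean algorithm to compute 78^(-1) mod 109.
Extended GCD: 78(7) + 109(-5) = 1. So 78^(-1) ≡ 7 mod 109. Verify: 78 × 7 = 546 ≡ 1 mod 109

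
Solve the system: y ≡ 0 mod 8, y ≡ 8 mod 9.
M = 8 × 9 = 72. M₁ = 9, y₁ ≡ 1 mod 8. M₂ = 8, y₂ ≡ 8 mod 9. y = 0×9×1 + 8×8×8 ≡ 8 mod 72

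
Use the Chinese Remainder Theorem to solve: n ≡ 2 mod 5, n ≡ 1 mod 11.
M = 5 × 11 = 55. M₁ = 11, y₁ ≡ 1 mod 5. M₂ = 5, y₂ ≡ 9 mod 11. n = 2×11×1 + 1×5×9 ≡ 12 mod 55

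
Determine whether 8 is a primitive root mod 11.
ord_11(8) divides 10. For each prime q|10: 8^{5}≡10, 8^{2}≡9, none ≡ 1. So 8 has order 10 and is a primitive root mod 11.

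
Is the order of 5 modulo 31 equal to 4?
Powers of 5 mod 31: 5^1≡5, 5^2≡25, 5^3≡1. Already 5^3≡1, so the order is 3 < 4. No, the actual order is 3.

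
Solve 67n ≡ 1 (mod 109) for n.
Since 109 is prime, by Fermat 67^(-1) ≡ 67^{107} ≡ 96 (mod 109). Verify: 67 × 96 = 6432 ≡ 1 (mod 109)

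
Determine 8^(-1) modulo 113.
Since 113 is prime, by Fermat 8^(-1) ≡ 8^{111} ≡ 99 (mod 113). Verify: 8 × 99 = 792 ≡ 1 (mod 113)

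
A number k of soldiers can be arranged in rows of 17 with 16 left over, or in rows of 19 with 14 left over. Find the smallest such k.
M = 17 × 19 = 323. M₁ = 19, y₁ ≡ 9 (mod 17). M₂ = 17, y₂ ≡ 9 (mod 19). k = 16×19×9 + 14×17×9 ≡ 33 (mod 323)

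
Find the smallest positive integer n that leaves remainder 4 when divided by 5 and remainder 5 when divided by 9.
M = 5 × 9 = 45. M₁ = 9, y₁ ≡ 4 mod 5. M₂ = 5, y₂ ≡ 2 mod 9. n = 4×9×4 + 5×5×2 ≡ 14 mod 45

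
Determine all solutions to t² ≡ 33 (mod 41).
The square roots of 33 mod 41 are 19 and 22. Verify: 19² = 361 ≡ 33 (mod 41)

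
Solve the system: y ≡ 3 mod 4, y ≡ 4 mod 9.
M = 4 × 9 = 36. M₁ = 9, y₁ ≡ 1 mod 4. M₂ = 4, y₂ ≡ 7 mod 9. y = 3×9×1 + 4×4×7 ≡ 31 mod 36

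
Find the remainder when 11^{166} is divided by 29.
By Fermat: 11^{28} ≡ 1 (mod 29). 166 = 5×28 + 26. So 11^{166} ≡ 11^{26} ≡ 6 (mod 29)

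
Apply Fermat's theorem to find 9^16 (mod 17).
By Fermat's Little Theorem, 9^{16} ≡ 1 (mod 17) since 17 is prime and gcd(9, 17) = 1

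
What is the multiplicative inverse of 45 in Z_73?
Since 73 is prime, by Fermat 45^(-1) ≡ 45^{71} ≡ 13 mod 73. Verify: 45 × 13 = 585 ≡ 1 mod 73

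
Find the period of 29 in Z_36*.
Powers of 29 mod 36: 29^1≡29, 29^2≡13, 29^3≡17, 29^4≡25, 29^5≡5, 29^6≡1. So the order of 29 is 6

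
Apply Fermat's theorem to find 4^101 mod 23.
By Fermat: 4^{22} ≡ 1 mod 23. 101 = 4×22 + 13. So 4^{101} ≡ 4^{13} ≡ 16 mod 23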